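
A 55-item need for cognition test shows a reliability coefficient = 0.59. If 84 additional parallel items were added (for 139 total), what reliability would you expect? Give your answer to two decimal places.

n = 139/55 = 2.5273
By Spearman-Brown, r_new = n r / (1 + (n − 1) r).
r_new = (2.5273 × 0.59) / (1 + (2.5273 − 1) × 0.59)
     = 1.4911 / 1.9011 = 0.7843

0.78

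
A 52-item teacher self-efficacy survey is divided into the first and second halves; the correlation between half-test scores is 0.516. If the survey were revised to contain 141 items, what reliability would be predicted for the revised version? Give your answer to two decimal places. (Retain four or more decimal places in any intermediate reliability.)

0.85

Spearman-Brown correction (n = 2): r_full = 2·0.516/(1 + 0.516) = 0.6807
Length factor from 52 to 141 items: n = 141/52 = 2.7115
r_new = n·r_full / (1 + (n − 1)·r_full) = 1.8457 / 2.1650 ≈ 0.8525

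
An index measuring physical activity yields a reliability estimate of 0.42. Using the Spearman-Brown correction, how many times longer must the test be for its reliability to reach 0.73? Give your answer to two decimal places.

Spearman-Brown solved for the length factor n:
n = r_target (1 − r_old) / [ r_old (1 − r_target) ]
n = [0.73 × 0.58] / [0.42 × 0.27]
  = 0.4234 / 0.1134 = 3.7337

3.73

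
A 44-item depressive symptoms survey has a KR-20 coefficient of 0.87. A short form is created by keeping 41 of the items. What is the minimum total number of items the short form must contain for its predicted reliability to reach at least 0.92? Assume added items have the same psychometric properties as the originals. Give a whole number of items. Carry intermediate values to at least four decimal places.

76

First, r for the 41-item form: n = 41/44 = 0.9318, so r_41 = 0.9318·0.87/(1 + (0.9318 − 1)·0.87) = 0.8618
Then solve for n' with r_old = 0.8618, r_target = 0.92: n' = 0.92(1 − 0.8618)/[0.8618(1 − 0.92)] = 1.8442
Total items = 1.8442 × 41 = 75.61, rounded up to 76.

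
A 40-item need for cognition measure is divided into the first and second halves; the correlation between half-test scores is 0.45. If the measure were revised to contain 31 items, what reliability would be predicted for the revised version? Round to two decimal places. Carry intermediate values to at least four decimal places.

0.56

First correct the split-half correlation to full-test reliability: r_full = 2 × 0.45 / (1 + 0.45) ≈ 0.6207
Then adjust to 31 items: n = 31/40 = 0.7750
r_new = n·r_full / (1 + (n − 1)·r_full) = 0.4810 / 0.8603 ≈ 0.5591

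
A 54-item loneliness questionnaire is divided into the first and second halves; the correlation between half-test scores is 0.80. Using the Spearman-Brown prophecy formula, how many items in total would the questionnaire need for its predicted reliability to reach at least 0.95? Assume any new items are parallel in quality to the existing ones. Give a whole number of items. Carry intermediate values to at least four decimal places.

129

Corrected full-test reliability: r_full = 2 × 0.80 / (1 + 0.80) ≈ 0.8889
n = r_tgt(1 − r_full) / [r_full(1 − r_tgt)] = 0.95 × 0.1111 / (0.8889 × 0.05) ≈ 2.3747
Required items = 2.3747 × 54 = 128.23, so 129 items.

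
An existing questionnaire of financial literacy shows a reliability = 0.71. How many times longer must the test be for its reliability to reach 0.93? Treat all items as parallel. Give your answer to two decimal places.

n = [0.93 × 0.29] / [0.71 × 0.07]
  = 0.2697 / 0.0497 = 5.4266

5.43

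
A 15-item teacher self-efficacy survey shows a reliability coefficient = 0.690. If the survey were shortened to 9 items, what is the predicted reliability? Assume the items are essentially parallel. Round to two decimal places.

0.57

Length ratio n = 9/15 = 0.6
r_new = 0.6·0.690 / [1 + (0.6 − 1)·0.690]
r_new = 0.4140 / 0.7240 ≈ 0.5718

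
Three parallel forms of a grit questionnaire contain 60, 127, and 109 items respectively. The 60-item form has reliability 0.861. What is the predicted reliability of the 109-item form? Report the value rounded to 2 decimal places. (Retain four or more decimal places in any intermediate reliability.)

0.92

The 127-item form is not needed; work directly from the 60-item form with n = 109/60 = 1.8167.
r_{109} = n·r / (1 + (n − 1)·r) = 1.5642 / 1.7032 ≈ 0.9184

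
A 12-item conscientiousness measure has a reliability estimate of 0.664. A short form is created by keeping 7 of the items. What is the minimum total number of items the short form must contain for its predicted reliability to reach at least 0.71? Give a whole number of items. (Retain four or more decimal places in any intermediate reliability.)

15

First, r for the 7-item form: n = 7/12 = 0.5833, so r_7 = 0.5833·0.664/(1 + (0.5833 − 1)·0.664) = 0.5355
Length factor from the short form to reach 0.71: n' = 0.71(1 − 0.5355) / [0.5355(1 − 0.71)] ≈ 2.1237
Items = 2.1237 × 7 ≈ 14.87 → 15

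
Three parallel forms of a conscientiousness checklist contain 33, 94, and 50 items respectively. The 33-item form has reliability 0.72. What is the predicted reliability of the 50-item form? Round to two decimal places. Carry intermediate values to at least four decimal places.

0.80

The 94-item form is not needed; work directly from the 33-item form with n = 50/33 = 1.5152.
r_{50} = n·r / (1 + (n − 1)·r) = 1.0909 / 1.3709 ≈ 0.7958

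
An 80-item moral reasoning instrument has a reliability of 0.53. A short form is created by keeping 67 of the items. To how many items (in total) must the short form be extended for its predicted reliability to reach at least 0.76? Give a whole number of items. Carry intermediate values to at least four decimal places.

First, r for the 67-item form: n = 67/80 = 0.8375, so r_67 = 0.8375·0.53/(1 + (0.8375 − 1)·0.53) = 0.4857
Then solve for n' with r_old = 0.4857, r_target = 0.76: n' = 0.76(1 − 0.4857)/[0.4857(1 − 0.76)] = 3.3531
Items = 3.3531 × 67 ≈ 224.66 → 225

225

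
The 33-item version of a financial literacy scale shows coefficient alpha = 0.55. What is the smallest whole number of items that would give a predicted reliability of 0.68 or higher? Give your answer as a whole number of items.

58

n = [0.68 × 0.45] / [0.55 × 0.32]
  = 0.3060 / 0.1760 = 1.7386
Items needed = n × 33 = 1.7386 × 33 ≈ 57.37 → round up to 58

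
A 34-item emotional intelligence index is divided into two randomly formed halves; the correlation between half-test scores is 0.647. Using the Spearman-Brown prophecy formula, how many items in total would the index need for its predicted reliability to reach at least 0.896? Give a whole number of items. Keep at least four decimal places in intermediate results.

80

Corrected full-test reliability: r_full = 2 × 0.647 / (1 + 0.647) ≈ 0.7857
n = r_tgt(1 − r_full) / [r_full(1 − r_tgt)] = 0.896 × 0.2143 / (0.7857 × 0.104) ≈ 2.3498
Items = 2.3498 × 34 ≈ 79.89 → 80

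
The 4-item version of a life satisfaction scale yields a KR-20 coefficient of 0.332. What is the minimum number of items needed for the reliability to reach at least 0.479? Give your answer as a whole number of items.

8

Rearranging the Spearman-Brown formula for n,
n = r_target (1 − r_old) / [ r_old (1 − r_target) ]
n = 0.479(1 − 0.332) / [0.332(1 − 0.479)]
n = 0.319972 / 0.172972 ≈ 1.8498
Items needed = n × 4 = 1.8498 × 4 ≈ 7.40 → round up to 8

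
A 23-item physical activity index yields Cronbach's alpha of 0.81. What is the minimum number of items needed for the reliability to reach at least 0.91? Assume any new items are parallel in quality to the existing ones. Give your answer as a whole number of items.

55

n = 0.91(1 − 0.81) / [0.81(1 − 0.91)]
  = 0.1729 / 0.0729 = 2.3717
Items needed = n × 23 = 2.3717 × 23 ≈ 54.55 → round up to 55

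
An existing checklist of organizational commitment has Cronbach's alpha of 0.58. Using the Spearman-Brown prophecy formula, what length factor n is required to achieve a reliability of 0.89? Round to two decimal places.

n = 0.89(1 − 0.58) / [0.58(1 − 0.89)]
n = 0.3738 / 0.0638 ≈ 5.8589

5.86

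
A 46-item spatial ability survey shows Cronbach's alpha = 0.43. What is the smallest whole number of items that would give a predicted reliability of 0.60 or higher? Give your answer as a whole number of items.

92

Rearranging the Spearman-Brown formula for n,
n = r_target (1 − r_old) / [ r_old (1 − r_target) ]
n = 0.60 × (1 − 0.43) / [ 0.43 × (1 − 0.60) ]
  = 0.3420 / 0.1720 = 1.9884
Items needed = n × 46 = 1.9884 × 46 ≈ 91.47 → round up to 92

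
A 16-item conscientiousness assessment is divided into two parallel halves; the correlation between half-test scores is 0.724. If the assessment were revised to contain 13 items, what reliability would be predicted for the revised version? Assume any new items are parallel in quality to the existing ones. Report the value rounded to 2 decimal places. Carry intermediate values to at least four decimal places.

Spearman-Brown correction (n = 2): r_full = 2·0.724/(1 + 0.724) = 0.8399
Then adjust to 13 items: n = 13/16 = 0.8125
r_new = n·r_full / (1 + (n − 1)·r_full) = 0.6824 / 0.8425 ≈ 0.8100

0.81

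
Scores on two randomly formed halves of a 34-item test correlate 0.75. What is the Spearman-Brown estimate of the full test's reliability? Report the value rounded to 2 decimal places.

0.86

The full test is twice the length of either half (n = 2).
r_full = 2(0.75) / (1 + 0.75)
r_full = 1.5000 / 1.7500 ≈ 0.8571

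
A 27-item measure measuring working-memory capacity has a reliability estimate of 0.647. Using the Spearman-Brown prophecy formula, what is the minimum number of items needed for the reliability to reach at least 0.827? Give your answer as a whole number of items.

Spearman-Brown solved for the length factor n:
n = r_target (1 − r_old) / [ r_old (1 − r_target) ]
n = 0.827 × (1 − 0.647) / [ 0.647 × (1 − 0.827) ]
  = 0.291931 / 0.111931 = 2.6081
Items needed = n × 27 = 2.6081 × 27 ≈ 70.42 → round up to 71

71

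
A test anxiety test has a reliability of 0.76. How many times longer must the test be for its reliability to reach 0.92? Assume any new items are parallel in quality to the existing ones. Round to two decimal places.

n = 0.92 × (1 − 0.76) / [ 0.76 × (1 − 0.92) ]
  = 0.2208 / 0.0608 = 3.6316

3.63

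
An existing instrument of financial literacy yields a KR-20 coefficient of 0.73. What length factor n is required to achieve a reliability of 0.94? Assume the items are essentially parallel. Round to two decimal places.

5.79

Invert Spearman-Brown to solve for n:
n = r*(1 − r) / [ r (1 − r*) ]
n = 0.94(1 − 0.73) / [0.73(1 − 0.94)]
  = 0.2538 / 0.0438 = 5.7945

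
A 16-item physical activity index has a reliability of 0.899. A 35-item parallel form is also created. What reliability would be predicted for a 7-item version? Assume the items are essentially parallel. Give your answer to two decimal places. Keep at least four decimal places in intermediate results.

Only the ratio of lengths matters: n = 7/16 = 0.4375
r_{7} = n·r / (1 + (n − 1)·r) = 0.3933 / 0.4943 ≈ 0.7957

0.80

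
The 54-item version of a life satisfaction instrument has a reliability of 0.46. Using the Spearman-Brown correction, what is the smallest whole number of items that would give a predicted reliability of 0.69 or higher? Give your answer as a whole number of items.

142

n = 0.69 × (1 − 0.46) / [ 0.46 × (1 − 0.69) ]
  = 0.3726 / 0.1426 = 2.6129
So the test needs 2.6129 × 54 ≈ 141.10 items; rounding up, 142.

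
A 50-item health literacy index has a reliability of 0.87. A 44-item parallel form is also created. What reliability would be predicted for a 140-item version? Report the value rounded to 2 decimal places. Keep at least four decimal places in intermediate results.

0.95

The 44-item form is not needed; work directly from the 50-item form with n = 140/50 = 2.8000.
r_{140} = n·r / (1 + (n − 1)·r) = 2.4360 / 2.5660 ≈ 0.9493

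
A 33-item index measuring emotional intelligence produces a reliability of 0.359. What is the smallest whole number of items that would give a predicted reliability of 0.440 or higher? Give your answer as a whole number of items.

47

Rearranging the Spearman-Brown formula for n,
n = r_target (1 − r_old) / [ r_old (1 − r_target) ]
n = 0.440 × (1 − 0.359) / [ 0.359 × (1 − 0.440) ]
  = 0.282040 / 0.201040 = 1.4029
So the test needs 1.4029 × 33 ≈ 46.30 items; rounding up, 47.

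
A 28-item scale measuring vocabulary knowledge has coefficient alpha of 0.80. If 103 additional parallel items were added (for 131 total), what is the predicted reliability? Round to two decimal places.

0.95

The new length is 131/28 = 4.6786 times the old.
Apply the Spearman-Brown prophecy formula, r' = nr / [1 + (n − 1)r]:
r_new = (4.6786 × 0.80) / (1 + (4.6786 − 1) × 0.80)
r_new = 3.7429 / 3.9429 ≈ 0.9493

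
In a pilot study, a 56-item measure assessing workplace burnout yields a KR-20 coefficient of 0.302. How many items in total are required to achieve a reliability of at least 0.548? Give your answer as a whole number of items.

157

Rearranging the Spearman-Brown formula for n,
n = r*(1 − r) / [ r (1 − r*) ]
n = [0.548 × 0.698] / [0.302 × 0.452]
  = 0.382504 / 0.136504 = 2.8021
So the test needs 2.8021 × 56 ≈ 156.92 items; rounding up, 157.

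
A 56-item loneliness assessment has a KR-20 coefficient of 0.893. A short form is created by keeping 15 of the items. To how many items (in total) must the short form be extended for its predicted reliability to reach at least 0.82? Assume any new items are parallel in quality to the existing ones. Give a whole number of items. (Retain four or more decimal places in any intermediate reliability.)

31

Short-form reliability: n = 15/56 = 0.2679; r_15 = n·r/(1+(n−1)r) ≈ 0.6910
Length factor from the short form to reach 0.82: n' = 0.82(1 − 0.6910) / [0.6910(1 − 0.82)] ≈ 2.0371
Total items = 2.0371 × 15 = 30.56, rounded up to 31.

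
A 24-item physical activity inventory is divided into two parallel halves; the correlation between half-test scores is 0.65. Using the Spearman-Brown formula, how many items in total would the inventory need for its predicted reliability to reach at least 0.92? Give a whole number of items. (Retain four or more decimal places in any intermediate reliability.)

75

r_full = 2(0.65)/(1 + 0.65) = 0.7879
Solve Spearman-Brown for n: n = 0.92(1 − 0.7879) / [0.7879(1 − 0.92)] = 3.0958
Items = 3.0958 × 24 ≈ 74.30 → 75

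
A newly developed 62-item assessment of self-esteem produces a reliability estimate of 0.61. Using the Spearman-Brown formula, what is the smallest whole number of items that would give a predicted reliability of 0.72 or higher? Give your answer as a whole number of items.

102

n = 0.72 × (1 − 0.61) / [ 0.61 × (1 − 0.72) ]
  = 0.2808 / 0.1708 = 1.6440
1.6440 × 62 = 101.93 → 102 items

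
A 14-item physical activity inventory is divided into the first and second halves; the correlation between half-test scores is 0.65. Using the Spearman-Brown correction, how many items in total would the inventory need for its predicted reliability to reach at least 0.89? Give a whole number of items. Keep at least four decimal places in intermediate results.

Corrected full-test reliability: r_full = 2 × 0.65 / (1 + 0.65) ≈ 0.7879
n = r_tgt(1 − r_full) / [r_full(1 − r_tgt)] = 0.89 × 0.2121 / (0.7879 × 0.11) ≈ 2.1780
Items = 2.1780 × 14 ≈ 30.49 → 31

31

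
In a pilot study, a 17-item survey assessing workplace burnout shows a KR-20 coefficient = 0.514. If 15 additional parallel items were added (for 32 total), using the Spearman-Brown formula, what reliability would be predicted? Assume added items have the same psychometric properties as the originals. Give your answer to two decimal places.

0.67

n = 32/17 = 1.8824
r_new = 1.8824·0.514 / [1 + (1.8824 − 1)·0.514]
     = 0.9676 / 1.4536 = 0.6657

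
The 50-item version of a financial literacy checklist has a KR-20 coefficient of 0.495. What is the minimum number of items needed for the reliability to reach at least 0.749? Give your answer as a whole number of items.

153

Rearranging the Spearman-Brown formula for n,
n = r*(1 − r) / [ r (1 − r*) ]
n = 0.749(1 − 0.495) / [0.495(1 − 0.749)]
n = 0.378245 / 0.124245 ≈ 3.0443
Items needed = n × 50 = 3.0443 × 50 ≈ 152.21 → round up to 153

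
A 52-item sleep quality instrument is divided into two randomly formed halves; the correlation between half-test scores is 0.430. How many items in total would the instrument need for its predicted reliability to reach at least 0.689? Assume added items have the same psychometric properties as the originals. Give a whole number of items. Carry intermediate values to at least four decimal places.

77

Corrected full-test reliability: r_full = 2 × 0.430 / (1 + 0.430) ≈ 0.6014
n = r_tgt(1 − r_full) / [r_full(1 − r_tgt)] = 0.689 × 0.3986 / (0.6014 × 0.311) ≈ 1.4684
Required items = 1.4684 × 52 = 76.36, so 77 items.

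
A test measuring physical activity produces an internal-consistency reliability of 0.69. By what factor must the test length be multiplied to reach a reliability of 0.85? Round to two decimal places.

n = 0.85 × (1 − 0.69) / [ 0.69 × (1 − 0.85) ]
  = 0.2635 / 0.1035 = 2.5459

2.55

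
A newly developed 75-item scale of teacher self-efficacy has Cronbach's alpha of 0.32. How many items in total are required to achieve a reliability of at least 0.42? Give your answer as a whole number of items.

Rearranging the Spearman-Brown formula for n,
n = r_target (1 − r_old) / [ r_old (1 − r_target) ]
n = 0.42(1 − 0.32) / [0.32(1 − 0.42)]
n = 0.2856 / 0.1856 ≈ 1.5388
Items needed = n × 75 = 1.5388 × 75 ≈ 115.41 → round up to 116

116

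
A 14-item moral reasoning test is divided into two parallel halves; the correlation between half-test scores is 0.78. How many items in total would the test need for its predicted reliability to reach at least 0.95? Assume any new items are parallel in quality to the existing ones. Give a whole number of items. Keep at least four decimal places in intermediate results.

38

r_full = 2(0.78)/(1 + 0.78) = 0.8764
n = r_tgt(1 − r_full) / [r_full(1 − r_tgt)] = 0.95 × 0.1236 / (0.8764 × 0.05) ≈ 2.6796
Items = 2.6796 × 14 ≈ 37.51 → 38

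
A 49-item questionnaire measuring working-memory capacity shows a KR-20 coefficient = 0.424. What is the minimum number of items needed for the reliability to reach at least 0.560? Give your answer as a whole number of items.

85

Rearranging the Spearman-Brown formula for n,
n = r*(1 − r) / [ r (1 − r*) ]
n = [0.560 × 0.576] / [0.424 × 0.440]
  = 0.322560 / 0.186560 = 1.7290
Items needed = n × 49 = 1.7290 × 49 ≈ 84.72 → round up to 85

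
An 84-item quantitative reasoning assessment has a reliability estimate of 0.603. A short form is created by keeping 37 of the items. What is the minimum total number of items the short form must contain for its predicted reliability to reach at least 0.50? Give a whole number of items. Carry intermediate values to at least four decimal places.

First, r for the 37-item form: n = 37/84 = 0.4405, so r_37 = 0.4405·0.603/(1 + (0.4405 − 1)·0.603) = 0.4009
Then solve for n' with r_old = 0.4009, r_target = 0.50: n' = 0.50(1 − 0.4009)/[0.4009(1 − 0.50)] = 1.4944
Items = 1.4944 × 37 ≈ 55.29 → 56

56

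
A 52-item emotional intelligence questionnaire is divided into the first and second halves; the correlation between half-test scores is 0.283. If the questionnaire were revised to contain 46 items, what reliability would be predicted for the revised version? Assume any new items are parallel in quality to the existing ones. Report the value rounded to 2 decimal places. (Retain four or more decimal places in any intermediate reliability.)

0.41

First correct the split-half correlation to full-test reliability: r_full = 2 × 0.283 / (1 + 0.283) ≈ 0.4412
Length factor from 52 to 46 items: n = 46/52 = 0.8846
r_new = n·r_full / (1 + (n − 1)·r_full) = 0.3903 / 0.9491 ≈ 0.4112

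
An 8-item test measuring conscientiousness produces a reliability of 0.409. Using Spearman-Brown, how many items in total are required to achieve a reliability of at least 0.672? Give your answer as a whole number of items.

Invert Spearman-Brown to solve for n:
n = r*(1 − r) / [ r (1 − r*) ]
n = [0.672 × 0.591] / [0.409 × 0.328]
n = 0.397152 / 0.134152 ≈ 2.9605
Items needed = n × 8 = 2.9605 × 8 ≈ 23.68 → round up to 24

24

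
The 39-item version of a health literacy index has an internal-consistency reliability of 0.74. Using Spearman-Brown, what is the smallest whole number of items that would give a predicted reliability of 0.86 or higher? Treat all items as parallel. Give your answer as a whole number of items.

Invert Spearman-Brown to solve for n:
n = r*(1 − r) / [ r (1 − r*) ]
n = 0.86 × (1 − 0.74) / [ 0.74 × (1 − 0.86) ]
n = 0.2236 / 0.1036 ≈ 2.1583
2.1583 × 39 = 84.17 → 85 items

85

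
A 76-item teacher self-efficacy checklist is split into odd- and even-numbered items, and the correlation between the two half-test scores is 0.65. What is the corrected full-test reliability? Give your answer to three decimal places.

0.788

Each half is half the length of the full test, so the full test is n = 2 times a half.
r_full = 2r_hh / (1 + r_hh) = 2 × 0.65 / (1 + 0.65)
       = 1.3000 / 1.6500 = 0.7879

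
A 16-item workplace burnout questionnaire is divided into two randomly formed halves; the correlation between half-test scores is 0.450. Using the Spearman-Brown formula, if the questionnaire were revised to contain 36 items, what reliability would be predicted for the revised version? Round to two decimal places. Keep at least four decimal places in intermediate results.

0.79

Full-test reliability from the split-half r: r_full = 2(0.450)/(1 + 0.450) = 0.6207
Then adjust to 36 items: n = 36/16 = 2.2500
r_new = n·r_full / (1 + (n − 1)·r_full) = 1.3966 / 1.7759 ≈ 0.7864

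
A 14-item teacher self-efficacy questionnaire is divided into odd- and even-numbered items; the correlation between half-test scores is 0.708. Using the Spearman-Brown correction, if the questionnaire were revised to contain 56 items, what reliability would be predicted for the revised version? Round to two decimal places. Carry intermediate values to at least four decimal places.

0.95

Spearman-Brown correction (n = 2): r_full = 2·0.708/(1 + 0.708) = 0.8290
Length factor from 14 to 56 items: n = 56/14 = 4.0000
r_new = n·r_full / (1 + (n − 1)·r_full) = 3.3160 / 3.4870 ≈ 0.9510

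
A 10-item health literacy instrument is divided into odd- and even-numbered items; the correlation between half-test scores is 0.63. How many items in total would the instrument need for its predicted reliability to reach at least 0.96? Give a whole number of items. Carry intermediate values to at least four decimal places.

Corrected full-test reliability: r_full = 2 × 0.63 / (1 + 0.63) ≈ 0.7730
Solve Spearman-Brown for n: n = 0.96(1 − 0.7730) / [0.7730(1 − 0.96)] = 7.0479
Items = 7.0479 × 10 ≈ 70.48 → 71

71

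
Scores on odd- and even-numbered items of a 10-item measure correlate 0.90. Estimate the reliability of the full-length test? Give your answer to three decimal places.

Each half is half the length of the full test, so the full test is n = 2 times a half.
r_full = 2r_hh / (1 + r_hh) = 2 × 0.90 / (1 + 0.90)
       = 1.8000 / 1.9000 = 0.9474

0.947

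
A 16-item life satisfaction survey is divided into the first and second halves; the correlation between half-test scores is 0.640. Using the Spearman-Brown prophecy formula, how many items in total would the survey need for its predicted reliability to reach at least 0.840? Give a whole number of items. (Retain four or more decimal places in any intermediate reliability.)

r_full = 2(0.640)/(1 + 0.640) = 0.7805
Solve Spearman-Brown for n: n = 0.840(1 − 0.7805) / [0.7805(1 − 0.840)] = 1.4765
Required items = 1.4765 × 16 = 23.62, so 24 items.

24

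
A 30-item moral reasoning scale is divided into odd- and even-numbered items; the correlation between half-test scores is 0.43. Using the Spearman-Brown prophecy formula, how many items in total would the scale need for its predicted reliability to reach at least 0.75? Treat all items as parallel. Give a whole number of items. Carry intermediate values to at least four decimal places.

r_full = 2(0.43)/(1 + 0.43) = 0.6014
n = r_tgt(1 − r_full) / [r_full(1 − r_tgt)] = 0.75 × 0.3986 / (0.6014 × 0.25) ≈ 1.9884
Items = 1.9884 × 30 ≈ 59.65 → 60

60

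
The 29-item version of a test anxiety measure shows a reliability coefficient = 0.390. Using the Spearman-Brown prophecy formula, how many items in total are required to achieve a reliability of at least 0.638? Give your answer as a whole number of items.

n = 0.638(1 − 0.390) / [0.390(1 − 0.638)]
  = 0.389180 / 0.141180 = 2.7566
So the test needs 2.7566 × 29 ≈ 79.94 items; rounding up, 80.

80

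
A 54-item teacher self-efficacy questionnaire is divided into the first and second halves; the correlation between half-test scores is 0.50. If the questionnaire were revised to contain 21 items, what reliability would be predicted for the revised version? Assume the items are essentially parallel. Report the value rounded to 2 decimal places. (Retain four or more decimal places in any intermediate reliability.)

0.44

Spearman-Brown correction (n = 2): r_full = 2·0.50/(1 + 0.50) = 0.6667
Length factor from 54 to 21 items: n = 21/54 = 0.3889
r_new = n·r_full / (1 + (n − 1)·r_full) = 0.2593 / 0.5926 ≈ 0.4376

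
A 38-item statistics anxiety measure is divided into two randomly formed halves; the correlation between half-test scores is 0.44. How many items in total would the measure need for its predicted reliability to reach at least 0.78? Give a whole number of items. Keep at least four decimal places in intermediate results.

86

Corrected full-test reliability: r_full = 2 × 0.44 / (1 + 0.44) ≈ 0.6111
Solve Spearman-Brown for n: n = 0.78(1 − 0.6111) / [0.6111(1 − 0.78)] = 2.2563
Items = 2.2563 × 38 ≈ 85.74 → 86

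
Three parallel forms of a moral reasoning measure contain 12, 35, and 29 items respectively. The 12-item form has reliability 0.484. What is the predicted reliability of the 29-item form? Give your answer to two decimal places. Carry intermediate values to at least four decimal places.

Only the ratio of lengths matters: n = 29/12 = 2.4167
r_{29} = n·r / (1 + (n − 1)·r) = 1.1697 / 1.6857 ≈ 0.6939

0.69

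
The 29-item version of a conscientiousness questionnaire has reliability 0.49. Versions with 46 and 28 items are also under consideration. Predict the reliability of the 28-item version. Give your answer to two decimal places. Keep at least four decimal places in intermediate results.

0.48

Only the ratio of lengths matters: n = 28/29 = 0.9655
r_{28} = n·r / (1 + (n − 1)·r) = 0.4731 / 0.9831 ≈ 0.4812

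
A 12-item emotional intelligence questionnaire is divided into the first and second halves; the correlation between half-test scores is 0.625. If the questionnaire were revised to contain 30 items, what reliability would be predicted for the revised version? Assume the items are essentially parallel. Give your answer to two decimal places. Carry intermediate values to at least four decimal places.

0.89

First correct the split-half correlation to full-test reliability: r_full = 2 × 0.625 / (1 + 0.625) ≈ 0.7692
Length factor from 12 to 30 items: n = 30/12 = 2.5000
r_new = n·r_full / (1 + (n − 1)·r_full) = 1.9230 / 2.1538 ≈ 0.8928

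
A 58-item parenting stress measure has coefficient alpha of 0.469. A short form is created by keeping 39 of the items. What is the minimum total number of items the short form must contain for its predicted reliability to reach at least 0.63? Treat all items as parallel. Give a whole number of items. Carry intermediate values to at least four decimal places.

Short-form reliability: n = 39/58 = 0.6724; r_39 = n·r/(1+(n−1)r) ≈ 0.3726
Length factor from the short form to reach 0.63: n' = 0.63(1 − 0.3726) / [0.3726(1 − 0.63)] ≈ 2.8671
Items = 2.8671 × 39 ≈ 111.82 → 112

112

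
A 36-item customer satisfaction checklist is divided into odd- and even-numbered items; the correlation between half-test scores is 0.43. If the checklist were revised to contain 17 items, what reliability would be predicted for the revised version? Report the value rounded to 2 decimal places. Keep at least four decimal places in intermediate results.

0.42

Full-test reliability from the split-half r: r_full = 2(0.43)/(1 + 0.43) = 0.6014
Length factor from 36 to 17 items: n = 17/36 = 0.4722
r_new = n·r_full / (1 + (n − 1)·r_full) = 0.2840 / 0.6826 ≈ 0.4161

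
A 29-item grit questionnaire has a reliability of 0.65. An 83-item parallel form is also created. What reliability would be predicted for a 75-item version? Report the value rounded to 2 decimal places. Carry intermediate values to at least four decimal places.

0.83

The 83-item form is not needed; work directly from the 29-item form with n = 75/29 = 2.5862.
r_{75} = n·r / (1 + (n − 1)·r) = 1.6810 / 2.0310 ≈ 0.8277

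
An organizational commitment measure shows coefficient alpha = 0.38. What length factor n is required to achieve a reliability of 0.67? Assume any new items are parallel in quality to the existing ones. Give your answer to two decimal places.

Invert Spearman-Brown to solve for n:
n = r_target (1 − r_old) / [ r_old (1 − r_target) ]
n = 0.67 × (1 − 0.38) / [ 0.38 × (1 − 0.67) ]
  = 0.4154 / 0.1254 = 3.3126

3.31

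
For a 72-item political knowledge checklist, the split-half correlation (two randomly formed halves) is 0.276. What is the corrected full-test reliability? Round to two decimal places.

0.43

Each half is half the length of the full test, so the full test is n = 2 times a half.
r_full = 2r_hh / (1 + r_hh) = 2 × 0.276 / (1 + 0.276)
       = 0.5520 / 1.2760 = 0.4326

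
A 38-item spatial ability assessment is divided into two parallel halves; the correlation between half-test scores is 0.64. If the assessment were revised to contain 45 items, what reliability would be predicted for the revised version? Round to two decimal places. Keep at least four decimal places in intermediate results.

0.81

Full-test reliability from the split-half r: r_full = 2(0.64)/(1 + 0.64) = 0.7805
Then adjust to 45 items: n = 45/38 = 1.1842
r_new = n·r_full / (1 + (n − 1)·r_full) = 0.9243 / 1.1438 ≈ 0.8081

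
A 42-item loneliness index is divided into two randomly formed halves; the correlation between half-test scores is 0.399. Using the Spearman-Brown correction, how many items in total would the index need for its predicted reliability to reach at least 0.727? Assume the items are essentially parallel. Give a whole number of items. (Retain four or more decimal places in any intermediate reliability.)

r_full = 2(0.399)/(1 + 0.399) = 0.5704
Solve Spearman-Brown for n: n = 0.727(1 − 0.5704) / [0.5704(1 − 0.727)] = 2.0057
Required items = 2.0057 × 42 = 84.24, so 85 items.

85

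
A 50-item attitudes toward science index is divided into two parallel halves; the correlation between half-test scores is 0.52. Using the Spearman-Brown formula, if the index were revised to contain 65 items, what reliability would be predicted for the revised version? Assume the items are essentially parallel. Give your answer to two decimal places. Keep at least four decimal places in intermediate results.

0.74

Full-test reliability from the split-half r: r_full = 2(0.52)/(1 + 0.52) = 0.6842
Length factor from 50 to 65 items: n = 65/50 = 1.3000
r_new = n·r_full / (1 + (n − 1)·r_full) = 0.8895 / 1.2053 ≈ 0.7380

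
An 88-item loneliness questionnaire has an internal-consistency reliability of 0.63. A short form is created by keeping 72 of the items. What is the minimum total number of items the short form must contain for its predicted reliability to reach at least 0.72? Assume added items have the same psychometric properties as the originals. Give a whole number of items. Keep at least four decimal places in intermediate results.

133

Short-form reliability: n = 72/88 = 0.8182; r_72 = n·r/(1+(n−1)r) ≈ 0.5821
Then solve for n' with r_old = 0.5821, r_target = 0.72: n' = 0.72(1 − 0.5821)/[0.5821(1 − 0.72)] = 1.8461
Items = 1.8461 × 72 ≈ 132.92 → 133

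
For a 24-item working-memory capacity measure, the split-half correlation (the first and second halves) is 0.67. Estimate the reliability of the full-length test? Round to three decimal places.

0.802

The full test is twice the length of either half (n = 2).
r_full = 2(0.67) / (1 + 0.67)
       = 1.3400 / 1.6700 = 0.8024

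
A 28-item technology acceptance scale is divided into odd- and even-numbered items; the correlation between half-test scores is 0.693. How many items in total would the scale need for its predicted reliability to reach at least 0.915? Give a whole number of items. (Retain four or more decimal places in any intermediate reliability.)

67

Corrected full-test reliability: r_full = 2 × 0.693 / (1 + 0.693) ≈ 0.8187
n = r_tgt(1 − r_full) / [r_full(1 − r_tgt)] = 0.915 × 0.1813 / (0.8187 × 0.085) ≈ 2.3838
Items = 2.3838 × 28 ≈ 66.75 → 67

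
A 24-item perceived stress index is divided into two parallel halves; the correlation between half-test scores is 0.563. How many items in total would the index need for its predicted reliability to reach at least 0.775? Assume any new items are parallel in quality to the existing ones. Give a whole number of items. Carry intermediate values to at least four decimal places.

Corrected full-test reliability: r_full = 2 × 0.563 / (1 + 0.563) ≈ 0.7204
Solve Spearman-Brown for n: n = 0.775(1 − 0.7204) / [0.7204(1 − 0.775)] = 1.3368
Required items = 1.3368 × 24 = 32.08, so 33 items.

33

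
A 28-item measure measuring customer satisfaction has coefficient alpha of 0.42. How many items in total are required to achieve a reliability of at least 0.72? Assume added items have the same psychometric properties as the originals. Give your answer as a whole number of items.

Invert Spearman-Brown to solve for n:
n = r*(1 − r) / [ r (1 − r*) ]
n = 0.72(1 − 0.42) / [0.42(1 − 0.72)]
n = 0.4176 / 0.1176 ≈ 3.5510
Items needed = n × 28 = 3.5510 × 28 ≈ 99.43 → round up to 100

100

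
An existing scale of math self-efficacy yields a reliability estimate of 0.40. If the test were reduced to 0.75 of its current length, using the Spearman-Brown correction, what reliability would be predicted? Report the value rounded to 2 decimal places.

0.33

Spearman-Brown: r_new = n·r / (1 + (n − 1)·r)
r_new = (0.75 × 0.40) / (1 + (0.75 − 1) × 0.40)
r_new = 0.3000 / 0.9000 ≈ 0.3333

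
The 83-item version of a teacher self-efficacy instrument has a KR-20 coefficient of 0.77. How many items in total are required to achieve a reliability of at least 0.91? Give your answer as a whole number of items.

251

Rearranging the Spearman-Brown formula for n,
n = r_target (1 − r_old) / [ r_old (1 − r_target) ]
n = 0.91 × (1 − 0.77) / [ 0.77 × (1 − 0.91) ]
  = 0.2093 / 0.0693 = 3.0202
So the test needs 3.0202 × 83 ≈ 250.68 items; rounding up, 251.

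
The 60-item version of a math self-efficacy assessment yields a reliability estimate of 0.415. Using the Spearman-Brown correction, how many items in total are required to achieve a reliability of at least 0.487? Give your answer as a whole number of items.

81

n = [0.487 × 0.585] / [0.415 × 0.513]
n = 0.284895 / 0.212895 ≈ 1.3382
1.3382 × 60 = 80.29 → 81 items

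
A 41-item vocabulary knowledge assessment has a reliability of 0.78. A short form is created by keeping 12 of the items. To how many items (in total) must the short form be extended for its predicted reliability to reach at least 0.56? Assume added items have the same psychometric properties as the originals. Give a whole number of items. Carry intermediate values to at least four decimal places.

Short-form reliability: n = 12/41 = 0.2927; r_12 = n·r/(1+(n−1)r) ≈ 0.5093
Length factor from the short form to reach 0.56: n' = 0.56(1 − 0.5093) / [0.5093(1 − 0.56)] ≈ 1.2262
Total items = 1.2262 × 12 = 14.71, rounded up to 15.

15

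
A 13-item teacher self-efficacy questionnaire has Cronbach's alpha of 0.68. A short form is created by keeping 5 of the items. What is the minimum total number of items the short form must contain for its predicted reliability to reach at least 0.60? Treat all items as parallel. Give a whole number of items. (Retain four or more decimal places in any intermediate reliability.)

10

First, r for the 5-item form: n = 5/13 = 0.3846, so r_5 = 0.3846·0.68/(1 + (0.3846 − 1)·0.68) = 0.4497
Then solve for n' with r_old = 0.4497, r_target = 0.60: n' = 0.60(1 − 0.4497)/[0.4497(1 − 0.60)] = 1.8356
Items = 1.8356 × 5 ≈ 9.18 → 10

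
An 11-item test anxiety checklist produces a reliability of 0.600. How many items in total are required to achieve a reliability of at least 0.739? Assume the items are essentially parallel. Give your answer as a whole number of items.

21

n = [0.739 × 0.400] / [0.600 × 0.261]
  = 0.295600 / 0.156600 = 1.8876
Items needed = n × 11 = 1.8876 × 11 ≈ 20.76 → round up to 21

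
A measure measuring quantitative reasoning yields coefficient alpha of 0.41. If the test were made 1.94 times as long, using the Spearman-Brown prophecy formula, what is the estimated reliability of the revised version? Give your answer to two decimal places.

0.57

Spearman-Brown: r_new = n·r / (1 + (n − 1)·r)
r_new = (1.94 × 0.41) / (1 + (1.94 − 1) × 0.41)
     = 0.7954 / 1.3854 = 0.5741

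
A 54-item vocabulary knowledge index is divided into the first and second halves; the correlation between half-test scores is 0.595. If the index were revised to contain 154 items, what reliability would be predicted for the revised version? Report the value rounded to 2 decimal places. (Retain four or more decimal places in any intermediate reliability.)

Spearman-Brown correction (n = 2): r_full = 2·0.595/(1 + 0.595) = 0.7461
Length factor from 54 to 154 items: n = 154/54 = 2.8519
r_new = n·r_full / (1 + (n − 1)·r_full) = 2.1278 / 2.3817 ≈ 0.8934

0.89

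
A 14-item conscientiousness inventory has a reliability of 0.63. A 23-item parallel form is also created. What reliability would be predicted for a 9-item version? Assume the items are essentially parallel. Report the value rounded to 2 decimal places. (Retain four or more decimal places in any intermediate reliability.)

Only the ratio of lengths matters: n = 9/14 = 0.6429
r_{9} = n·r / (1 + (n − 1)·r) = 0.4050 / 0.7750 ≈ 0.5226

0.52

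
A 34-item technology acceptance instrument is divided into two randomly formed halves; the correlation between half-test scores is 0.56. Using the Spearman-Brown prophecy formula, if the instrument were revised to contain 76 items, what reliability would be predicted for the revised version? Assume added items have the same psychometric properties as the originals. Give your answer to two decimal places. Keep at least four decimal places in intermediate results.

Spearman-Brown correction (n = 2): r_full = 2·0.56/(1 + 0.56) = 0.7179
Length factor from 34 to 76 items: n = 76/34 = 2.2353
r_new = n·r_full / (1 + (n − 1)·r_full) = 1.6047 / 1.8868 ≈ 0.8505

0.85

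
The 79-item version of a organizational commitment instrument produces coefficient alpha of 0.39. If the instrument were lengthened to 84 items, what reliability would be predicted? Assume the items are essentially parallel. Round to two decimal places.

n = 84/79 = 1.0633
r_new = (1.0633 × 0.39) / (1 + (1.0633 − 1) × 0.39)
r_new = 0.4147 / 1.0247 ≈ 0.4047

0.40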